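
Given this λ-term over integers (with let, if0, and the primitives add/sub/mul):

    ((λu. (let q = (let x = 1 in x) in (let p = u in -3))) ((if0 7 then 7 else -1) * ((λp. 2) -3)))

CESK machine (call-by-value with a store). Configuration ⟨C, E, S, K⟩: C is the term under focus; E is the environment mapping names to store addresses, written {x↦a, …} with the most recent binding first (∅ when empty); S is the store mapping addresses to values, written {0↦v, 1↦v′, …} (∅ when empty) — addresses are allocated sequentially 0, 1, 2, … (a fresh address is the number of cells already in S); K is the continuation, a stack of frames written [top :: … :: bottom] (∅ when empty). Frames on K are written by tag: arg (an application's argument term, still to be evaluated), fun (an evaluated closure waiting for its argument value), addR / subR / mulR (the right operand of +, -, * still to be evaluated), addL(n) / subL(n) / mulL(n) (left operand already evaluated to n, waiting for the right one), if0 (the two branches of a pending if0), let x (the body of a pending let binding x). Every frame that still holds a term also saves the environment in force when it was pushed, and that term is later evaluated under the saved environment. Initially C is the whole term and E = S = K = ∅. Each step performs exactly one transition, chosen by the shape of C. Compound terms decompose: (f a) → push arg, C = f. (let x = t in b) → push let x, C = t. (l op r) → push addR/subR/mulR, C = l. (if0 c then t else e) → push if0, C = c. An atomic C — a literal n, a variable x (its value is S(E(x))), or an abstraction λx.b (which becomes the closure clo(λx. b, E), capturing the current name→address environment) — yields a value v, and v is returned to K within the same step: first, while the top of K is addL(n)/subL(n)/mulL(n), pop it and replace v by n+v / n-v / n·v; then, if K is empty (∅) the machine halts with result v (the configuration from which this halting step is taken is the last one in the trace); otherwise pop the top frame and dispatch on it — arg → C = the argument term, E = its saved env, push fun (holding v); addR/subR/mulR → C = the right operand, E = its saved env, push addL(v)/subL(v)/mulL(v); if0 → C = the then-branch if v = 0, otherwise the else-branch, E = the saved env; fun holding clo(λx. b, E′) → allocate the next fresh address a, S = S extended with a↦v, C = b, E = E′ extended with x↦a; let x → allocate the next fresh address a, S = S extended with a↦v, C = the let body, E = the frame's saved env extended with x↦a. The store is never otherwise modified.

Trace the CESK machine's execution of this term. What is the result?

step 0: <C=((λu. (let q = (let x = 1 in x) in (let p = u in -3))) ((if0 7 then 7 else -1) * ((λp. 2) -3))), E=∅, S=∅, K=∅>
step 1: <C=(λu. (let q = (let x = 1 in x) in (let p = u in -3))), E=∅, S=∅, K=[arg]>
step 2: <C=((if0 7 then 7 else -1) * ((λp. 2) -3)), E=∅, S=∅, K=[fun]>
step 3: <C=(if0 7 then 7 else -1), E=∅, S=∅, K=[mulR :: fun]>
step 4: <C=7, E=∅, S=∅, K=[if0 :: mulR :: fun]>
step 5: <C=-1, E=∅, S=∅, K=[mulR :: fun]>
step 6: <C=((λp. 2) -3), E=∅, S=∅, K=[mulL(-1) :: fun]>
step 7: <C=(λp. 2), E=∅, S=∅, K=[arg :: mulL(-1) :: fun]>
step 8: <C=-3, E=∅, S=∅, K=[fun :: mulL(-1) :: fun]>
step 9: <C=2, E={p↦0}, S={0↦-3}, K=[mulL(-1) :: fun]>
step 10: <C=(let q = (let x = 1 in x) in (let p = u in -3)), E={u↦1}, S={0↦-3, 1↦-2}, K=∅>
step 11: <C=(let x = 1 in x), E={u↦1}, S={0↦-3, 1↦-2}, K=[let q]>
step 12: <C=1, E={u↦1}, S={0↦-3, 1↦-2}, K=[let x :: let q]>
step 13: <C=x, E={x↦2, u↦1}, S={0↦-3, 1↦-2, 2↦1}, K=[let q]>
step 14: <C=(let p = u in -3), E={q↦3, u↦1}, S={0↦-3, 1↦-2, 2↦1, 3↦1}, K=∅>
step 15: <C=u, E={q↦3, u↦1}, S={0↦-3, 1↦-2, 2↦1, 3↦1}, K=[let p]>
step 16: <C=-3, E={p↦4, q↦3, u↦1}, S={0↦-3, 1↦-2, 2↦1, 3↦1, 4↦-2}, K=∅>
→ final value -3

Answer: -3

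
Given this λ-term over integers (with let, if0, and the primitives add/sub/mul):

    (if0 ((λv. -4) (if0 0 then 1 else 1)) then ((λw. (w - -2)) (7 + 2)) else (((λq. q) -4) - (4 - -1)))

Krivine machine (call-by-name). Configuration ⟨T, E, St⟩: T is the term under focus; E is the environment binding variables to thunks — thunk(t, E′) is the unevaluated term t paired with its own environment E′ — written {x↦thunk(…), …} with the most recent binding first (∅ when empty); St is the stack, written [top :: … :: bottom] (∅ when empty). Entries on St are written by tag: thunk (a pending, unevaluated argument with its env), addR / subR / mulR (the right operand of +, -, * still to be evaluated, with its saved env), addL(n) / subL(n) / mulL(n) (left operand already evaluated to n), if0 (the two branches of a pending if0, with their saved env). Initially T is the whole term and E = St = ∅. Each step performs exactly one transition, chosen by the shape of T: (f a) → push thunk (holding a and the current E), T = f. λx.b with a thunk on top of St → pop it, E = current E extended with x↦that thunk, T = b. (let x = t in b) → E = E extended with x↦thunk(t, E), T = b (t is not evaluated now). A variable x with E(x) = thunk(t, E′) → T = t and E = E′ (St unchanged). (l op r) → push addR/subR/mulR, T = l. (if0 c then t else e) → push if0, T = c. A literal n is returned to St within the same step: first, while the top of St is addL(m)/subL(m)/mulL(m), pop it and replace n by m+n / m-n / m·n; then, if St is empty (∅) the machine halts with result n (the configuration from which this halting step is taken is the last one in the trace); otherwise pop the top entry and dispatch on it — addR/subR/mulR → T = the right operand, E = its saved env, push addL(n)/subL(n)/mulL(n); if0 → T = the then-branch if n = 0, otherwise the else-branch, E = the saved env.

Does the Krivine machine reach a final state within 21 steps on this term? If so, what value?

t=0: ⟨T=(if0 ((λv. -4) (if0 0 then 1 else 1)) then ((λw. (w - -2)) (7 + 2)) else (((λq. q) -4) - (4 - -1))); E=∅; St=∅⟩
t=1: ⟨T=((λv. -4) (if0 0 then 1 else 1)); E=∅; St=[if0]⟩
t=2: ⟨T=(λv. -4); E=∅; St=[thunk :: if0]⟩
t=3: ⟨T=-4; E={v↦thunk((if0 0 then 1 else 1), ∅)}; St=[if0]⟩
t=4: ⟨T=(((λq. q) -4) - (4 - -1)); E=∅; St=∅⟩
t=5: ⟨T=((λq. q) -4); E=∅; St=[subR]⟩
t=6: ⟨T=(λq. q); E=∅; St=[thunk :: subR]⟩
t=7: ⟨T=q; E={q↦thunk(-4, ∅)}; St=[subR]⟩
t=8: ⟨T=-4; E=∅; St=[subR]⟩
t=9: ⟨T=(4 - -1); E=∅; St=[subL(-4)]⟩
t=10: ⟨T=4; E=∅; St=[subR :: subL(-4)]⟩
t=11: ⟨T=-1; E=∅; St=[subL(4) :: subL(-4)]⟩
→ final value -9

Answer: -9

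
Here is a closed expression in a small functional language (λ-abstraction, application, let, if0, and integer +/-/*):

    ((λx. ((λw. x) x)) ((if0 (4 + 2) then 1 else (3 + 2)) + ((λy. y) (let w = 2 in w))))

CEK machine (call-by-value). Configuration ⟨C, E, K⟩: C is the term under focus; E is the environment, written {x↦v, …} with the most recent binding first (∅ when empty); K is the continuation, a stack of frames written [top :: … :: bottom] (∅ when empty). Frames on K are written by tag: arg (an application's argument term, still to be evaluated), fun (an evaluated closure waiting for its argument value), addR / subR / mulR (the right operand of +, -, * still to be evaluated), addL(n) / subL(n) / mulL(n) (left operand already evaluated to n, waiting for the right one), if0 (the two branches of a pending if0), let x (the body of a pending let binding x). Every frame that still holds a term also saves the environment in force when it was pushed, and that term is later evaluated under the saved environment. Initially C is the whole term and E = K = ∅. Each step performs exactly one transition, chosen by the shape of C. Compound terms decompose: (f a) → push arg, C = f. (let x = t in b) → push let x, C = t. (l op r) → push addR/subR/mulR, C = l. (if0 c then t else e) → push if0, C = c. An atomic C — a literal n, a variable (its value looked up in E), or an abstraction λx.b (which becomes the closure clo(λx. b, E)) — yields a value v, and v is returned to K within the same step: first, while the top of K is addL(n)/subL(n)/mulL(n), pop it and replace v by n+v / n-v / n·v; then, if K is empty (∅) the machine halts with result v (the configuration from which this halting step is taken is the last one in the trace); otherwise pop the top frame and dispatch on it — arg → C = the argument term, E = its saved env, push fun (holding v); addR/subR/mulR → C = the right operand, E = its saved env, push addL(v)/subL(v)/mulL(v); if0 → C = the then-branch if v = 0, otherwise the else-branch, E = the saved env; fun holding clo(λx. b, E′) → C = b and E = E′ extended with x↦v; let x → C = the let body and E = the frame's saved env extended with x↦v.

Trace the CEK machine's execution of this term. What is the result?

Answer: 7

Machine steps:
step 0: <C=((λx. ((λw. x) x)) ((if0 (4 + 2) then 1 else (3 + 2)) + ((λy. y) (let w = 2 in w)))), E=∅, K=∅>
step 1: <C=(λx. ((λw. x) x)), E=∅, K=[arg]>
step 2: <C=((if0 (4 + 2) then 1 else (3 + 2)) + ((λy. y) (let w = 2 in w))), E=∅, K=[fun]>
step 3: <C=(if0 (4 + 2) then 1 else (3 + 2)), E=∅, K=[addR :: fun]>
step 4: <C=(4 + 2), E=∅, K=[if0 :: addR :: fun]>
step 5: <C=4, E=∅, K=[addR :: if0 :: addR :: fun]>
step 6: <C=2, E=∅, K=[addL(4) :: if0 :: addR :: fun]>
step 7: <C=(3 + 2), E=∅, K=[addR :: fun]>
step 8: <C=3, E=∅, K=[addR :: addR :: fun]>
step 9: <C=2, E=∅, K=[addL(3) :: addR :: fun]>
step 10: <C=((λy. y) (let w = 2 in w)), E=∅, K=[addL(5) :: fun]>
step 11: <C=(λy. y), E=∅, K=[arg :: addL(5) :: fun]>
step 12: <C=(let w = 2 in w), E=∅, K=[fun :: addL(5) :: fun]>
step 13: <C=2, E=∅, K=[let w :: fun :: addL(5) :: fun]>
step 14: <C=w, E={w↦2}, K=[fun :: addL(5) :: fun]>
step 15: <C=y, E={y↦2}, K=[addL(5) :: fun]>
step 16: <C=((λw. x) x), E={x↦7}, K=∅>
step 17: <C=(λw. x), E={x↦7}, K=[arg]>
step 18: <C=x, E={x↦7}, K=[fun]>
step 19: <C=x, E={w↦7, x↦7}, K=∅>
→ final value 7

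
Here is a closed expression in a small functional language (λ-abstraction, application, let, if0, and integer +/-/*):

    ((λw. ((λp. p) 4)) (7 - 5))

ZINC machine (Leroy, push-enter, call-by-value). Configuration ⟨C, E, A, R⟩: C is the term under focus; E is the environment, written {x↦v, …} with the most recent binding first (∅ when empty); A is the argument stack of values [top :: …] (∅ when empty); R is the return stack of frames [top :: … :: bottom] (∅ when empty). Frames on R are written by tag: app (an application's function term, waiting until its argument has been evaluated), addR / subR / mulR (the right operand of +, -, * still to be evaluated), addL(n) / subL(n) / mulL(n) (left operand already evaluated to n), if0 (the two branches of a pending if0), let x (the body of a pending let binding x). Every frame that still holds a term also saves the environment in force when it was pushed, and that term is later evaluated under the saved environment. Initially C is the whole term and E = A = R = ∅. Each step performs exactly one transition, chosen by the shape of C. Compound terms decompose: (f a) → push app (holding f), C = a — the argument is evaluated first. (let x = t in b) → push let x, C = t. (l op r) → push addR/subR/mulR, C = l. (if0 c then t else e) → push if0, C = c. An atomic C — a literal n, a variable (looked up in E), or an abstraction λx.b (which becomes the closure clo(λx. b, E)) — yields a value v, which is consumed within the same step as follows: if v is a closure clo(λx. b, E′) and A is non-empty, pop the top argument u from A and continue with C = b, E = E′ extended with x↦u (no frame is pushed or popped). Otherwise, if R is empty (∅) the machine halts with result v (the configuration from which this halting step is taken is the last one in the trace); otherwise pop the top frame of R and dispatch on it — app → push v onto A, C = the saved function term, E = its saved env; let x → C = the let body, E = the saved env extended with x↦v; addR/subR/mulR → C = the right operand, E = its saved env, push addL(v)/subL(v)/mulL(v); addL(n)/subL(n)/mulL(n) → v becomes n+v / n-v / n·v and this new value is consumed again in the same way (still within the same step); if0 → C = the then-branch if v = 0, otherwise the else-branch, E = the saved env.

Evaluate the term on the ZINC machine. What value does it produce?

Answer: 4

Machine steps:
0. [C=((λw. ((λp. p) 4)) (7 - 5)) | E=∅ | A=∅ | R=∅]
1. [C=(7 - 5) | E=∅ | A=∅ | R=[app]]
2. [C=7 | E=∅ | A=∅ | R=[subR :: app]]
3. [C=5 | E=∅ | A=∅ | R=[subL(7) :: app]]
4. [C=(λw. ((λp. p) 4)) | E=∅ | A=[2] | R=∅]
5. [C=((λp. p) 4) | E={w↦2} | A=∅ | R=∅]
6. [C=4 | E={w↦2} | A=∅ | R=[app]]
7. [C=(λp. p) | E={w↦2} | A=[4] | R=∅]
8. [C=p | E={p↦4, w↦2} | A=∅ | R=∅]
→ final value 4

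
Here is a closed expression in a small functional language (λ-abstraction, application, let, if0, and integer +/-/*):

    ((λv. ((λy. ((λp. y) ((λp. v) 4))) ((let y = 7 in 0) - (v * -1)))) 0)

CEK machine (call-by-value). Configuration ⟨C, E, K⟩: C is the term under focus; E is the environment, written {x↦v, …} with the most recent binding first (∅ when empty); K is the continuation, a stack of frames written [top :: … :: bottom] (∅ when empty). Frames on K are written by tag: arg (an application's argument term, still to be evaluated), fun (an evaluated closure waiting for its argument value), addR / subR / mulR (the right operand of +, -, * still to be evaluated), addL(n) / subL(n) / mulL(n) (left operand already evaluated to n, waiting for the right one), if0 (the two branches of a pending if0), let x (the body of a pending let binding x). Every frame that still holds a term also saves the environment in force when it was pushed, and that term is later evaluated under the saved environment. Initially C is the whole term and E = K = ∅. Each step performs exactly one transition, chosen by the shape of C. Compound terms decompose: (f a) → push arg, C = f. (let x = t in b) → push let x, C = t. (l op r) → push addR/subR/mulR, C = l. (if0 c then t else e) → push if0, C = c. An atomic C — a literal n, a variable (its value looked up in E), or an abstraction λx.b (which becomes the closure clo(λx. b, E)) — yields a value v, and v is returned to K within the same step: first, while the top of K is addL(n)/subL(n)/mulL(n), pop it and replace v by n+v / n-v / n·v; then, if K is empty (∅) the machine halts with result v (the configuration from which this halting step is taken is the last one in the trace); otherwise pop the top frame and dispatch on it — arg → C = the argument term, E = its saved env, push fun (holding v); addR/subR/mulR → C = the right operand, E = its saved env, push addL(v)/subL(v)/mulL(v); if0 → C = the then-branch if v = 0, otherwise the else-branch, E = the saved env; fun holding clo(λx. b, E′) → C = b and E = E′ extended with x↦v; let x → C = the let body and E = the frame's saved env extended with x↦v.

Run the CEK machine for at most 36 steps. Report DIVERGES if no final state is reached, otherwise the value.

Answer: 0

Machine steps:
step 0: <C=((λv. ((λy. ((λp. y) ((λp. v) 4))) ((let y = 7 in 0) - (v * -1)))) 0), E=∅, K=∅>
step 1: <C=(λv. ((λy. ((λp. y) ((λp. v) 4))) ((let y = 7 in 0) - (v * -1)))), E=∅, K=[arg]>
step 2: <C=0, E=∅, K=[fun]>
step 3: <C=((λy. ((λp. y) ((λp. v) 4))) ((let y = 7 in 0) - (v * -1))), E={v↦0}, K=∅>
step 4: <C=(λy. ((λp. y) ((λp. v) 4))), E={v↦0}, K=[arg]>
step 5: <C=((let y = 7 in 0) - (v * -1)), E={v↦0}, K=[fun]>
step 6: <C=(let y = 7 in 0), E={v↦0}, K=[subR :: fun]>
step 7: <C=7, E={v↦0}, K=[let y :: subR :: fun]>
step 8: <C=0, E={y↦7, v↦0}, K=[subR :: fun]>
step 9: <C=(v * -1), E={v↦0}, K=[subL(0) :: fun]>
step 10: <C=v, E={v↦0}, K=[mulR :: subL(0) :: fun]>
step 11: <C=-1, E={v↦0}, K=[mulL(0) :: subL(0) :: fun]>
step 12: <C=((λp. y) ((λp. v) 4)), E={y↦0, v↦0}, K=∅>
step 13: <C=(λp. y), E={y↦0, v↦0}, K=[arg]>
step 14: <C=((λp. v) 4), E={y↦0, v↦0}, K=[fun]>
step 15: <C=(λp. v), E={y↦0, v↦0}, K=[arg :: fun]>
step 16: <C=4, E={y↦0, v↦0}, K=[fun :: fun]>
step 17: <C=v, E={p↦4, y↦0, v↦0}, K=[fun]>
step 18: <C=y, E={p↦0, y↦0, v↦0}, K=∅>
→ final value 0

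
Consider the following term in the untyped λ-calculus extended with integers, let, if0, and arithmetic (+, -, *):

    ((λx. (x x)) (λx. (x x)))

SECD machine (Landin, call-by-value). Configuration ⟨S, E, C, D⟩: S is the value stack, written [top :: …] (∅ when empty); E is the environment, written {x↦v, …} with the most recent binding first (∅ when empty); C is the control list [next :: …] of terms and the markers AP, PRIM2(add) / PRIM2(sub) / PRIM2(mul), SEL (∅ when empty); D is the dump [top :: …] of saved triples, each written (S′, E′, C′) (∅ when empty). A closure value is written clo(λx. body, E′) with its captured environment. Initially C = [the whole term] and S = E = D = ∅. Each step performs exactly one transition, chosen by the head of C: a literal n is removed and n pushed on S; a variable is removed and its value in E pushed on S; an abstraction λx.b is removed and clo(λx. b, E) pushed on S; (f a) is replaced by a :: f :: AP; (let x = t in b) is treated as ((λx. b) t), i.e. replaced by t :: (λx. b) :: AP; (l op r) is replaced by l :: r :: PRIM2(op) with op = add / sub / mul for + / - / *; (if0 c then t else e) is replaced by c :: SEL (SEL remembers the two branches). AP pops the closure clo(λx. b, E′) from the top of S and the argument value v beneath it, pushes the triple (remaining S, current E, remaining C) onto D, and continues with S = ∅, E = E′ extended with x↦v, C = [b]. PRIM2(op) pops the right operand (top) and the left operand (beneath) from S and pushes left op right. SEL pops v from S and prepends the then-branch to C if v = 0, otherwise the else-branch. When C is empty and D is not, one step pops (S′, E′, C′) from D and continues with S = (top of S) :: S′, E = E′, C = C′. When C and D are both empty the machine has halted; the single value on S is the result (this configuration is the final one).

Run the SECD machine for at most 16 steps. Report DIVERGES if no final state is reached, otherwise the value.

Answer: DIVERGES (no final state within 16 steps)

Derivation:
0. ⟨S=∅; E=∅; C=[((λx. (x x)) (λx. (x x)))]; D=∅⟩
1. ⟨S=∅; E=∅; C=[(λx. (x x)) :: (λx. (x x)) :: AP]; D=∅⟩
2. ⟨S=[clo(λx. (x x), ∅)]; E=∅; C=[(λx. (x x)) :: AP]; D=∅⟩
3. ⟨S=[clo(λx. (x x), ∅) :: clo(λx. (x x), ∅)]; E=∅; C=[AP]; D=∅⟩
4. ⟨S=∅; E={x↦clo(λx. (x x), ∅)}; C=[(x x)]; D=[(∅, ∅, ∅)]⟩
5. ⟨S=∅; E={x↦clo(λx. (x x), ∅)}; C=[x :: x :: AP]; D=[(∅, ∅, ∅)]⟩
6. ⟨S=[clo(λx. (x x), ∅)]; E={x↦clo(λx. (x x), ∅)}; C=[x :: AP]; D=[(∅, ∅, ∅)]⟩
7. ⟨S=[clo(λx. (x x), ∅) :: clo(λx. (x x), ∅)]; E={x↦clo(λx. (x x), ∅)}; C=[AP]; D=[(∅, ∅, ∅)]⟩
8. ⟨S=∅; E={x↦clo(λx. (x x), ∅)}; C=[(x x)]; D=[(∅, {x↦clo(λx. (x x), ∅)}, ∅) :: (∅, ∅, ∅)]⟩
9. ⟨S=∅; E={x↦clo(λx. (x x), ∅)}; C=[x :: x :: AP]; D=[(∅, {x↦clo(λx. (x x), ∅)}, ∅) :: (∅, ∅, ∅)]⟩
10. ⟨S=[clo(λx. (x x), ∅)]; E={x↦clo(λx. (x x), ∅)}; C=[x :: AP]; D=[(∅, {x↦clo(λx. (x x), ∅)}, ∅) :: (∅, ∅, ∅)]⟩
11. ⟨S=[clo(λx. (x x), ∅) :: clo(λx. (x x), ∅)]; E={x↦clo(λx. (x x), ∅)}; C=[AP]; D=[(∅, {x↦clo(λx. (x x), ∅)}, ∅) :: (∅, ∅, ∅)]⟩
12. ⟨S=∅; E={x↦clo(λx. (x x), ∅)}; C=[(x x)]; D=[(∅, {x↦clo(λx. (x x), ∅)}, ∅) :: (∅, {x↦clo(λx. (x x), ∅)}, ∅) :: (∅, ∅, ∅)]⟩
13. ⟨S=∅; E={x↦clo(λx. (x x), ∅)}; C=[x :: x :: AP]; D=[(∅, {x↦clo(λx. (x x), ∅)}, ∅) :: (∅, {x↦clo(λx. (x x), ∅)}, ∅) :: (∅, ∅, ∅)]⟩
14. ⟨S=[clo(λx. (x x), ∅)]; E={x↦clo(λx. (x x), ∅)}; C=[x :: AP]; D=[(∅, {x↦clo(λx. (x x), ∅)}, ∅) :: (∅, {x↦clo(λx. (x x), ∅)}, ∅) :: (∅, ∅, ∅)]⟩
15. ⟨S=[clo(λx. (x x), ∅) :: clo(λx. (x x), ∅)]; E={x↦clo(λx. (x x), ∅)}; C=[AP]; D=[(∅, {x↦clo(λx. (x x), ∅)}, ∅) :: (∅, {x↦clo(λx. (x x), ∅)}, ∅) :: (∅, ∅, ∅)]⟩
16. ⟨S=∅; E={x↦clo(λx. (x x), ∅)}; C=[(x x)]; D=[(∅, {x↦clo(λx. (x x), ∅)}, ∅) :: (∅, {x↦clo(λx. (x x), ∅)}, ∅) :: (∅, {x↦clo(λx. (x x), ∅)}, ∅) :: (∅, ∅, ∅)]⟩
→ 16 transitions taken and the configuration is still not final: no result within 16 steps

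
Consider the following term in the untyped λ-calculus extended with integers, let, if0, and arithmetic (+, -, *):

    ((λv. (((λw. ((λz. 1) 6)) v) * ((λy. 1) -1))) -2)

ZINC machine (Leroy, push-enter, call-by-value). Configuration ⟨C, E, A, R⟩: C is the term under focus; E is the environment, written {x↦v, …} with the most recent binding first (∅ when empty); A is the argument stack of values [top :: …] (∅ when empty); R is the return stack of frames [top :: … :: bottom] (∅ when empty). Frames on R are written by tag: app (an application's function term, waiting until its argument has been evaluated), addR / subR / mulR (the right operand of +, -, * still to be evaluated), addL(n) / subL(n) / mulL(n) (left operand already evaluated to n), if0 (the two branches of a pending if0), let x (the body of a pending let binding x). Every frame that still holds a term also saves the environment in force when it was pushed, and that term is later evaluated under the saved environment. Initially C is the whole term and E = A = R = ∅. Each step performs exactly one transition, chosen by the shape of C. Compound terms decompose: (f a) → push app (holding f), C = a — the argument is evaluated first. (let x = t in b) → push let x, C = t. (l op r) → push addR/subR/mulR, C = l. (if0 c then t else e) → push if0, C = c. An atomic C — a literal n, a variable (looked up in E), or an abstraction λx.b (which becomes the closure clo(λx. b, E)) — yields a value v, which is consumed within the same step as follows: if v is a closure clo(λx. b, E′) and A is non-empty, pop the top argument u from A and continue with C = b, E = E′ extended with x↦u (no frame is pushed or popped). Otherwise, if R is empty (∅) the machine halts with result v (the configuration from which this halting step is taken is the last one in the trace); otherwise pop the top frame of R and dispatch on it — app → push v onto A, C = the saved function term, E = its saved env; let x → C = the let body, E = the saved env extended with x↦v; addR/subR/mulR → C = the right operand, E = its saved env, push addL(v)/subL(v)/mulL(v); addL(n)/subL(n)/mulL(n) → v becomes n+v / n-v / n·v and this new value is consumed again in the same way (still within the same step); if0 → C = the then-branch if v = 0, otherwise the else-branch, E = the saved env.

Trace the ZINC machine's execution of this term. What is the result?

Answer: 1

Derivation:
step 0: <C=((λv. (((λw. ((λz. 1) 6)) v) * ((λy. 1) -1))) -2), E=∅, A=∅, R=∅>
step 1: <C=-2, E=∅, A=∅, R=[app]>
step 2: <C=(λv. (((λw. ((λz. 1) 6)) v) * ((λy. 1) -1))), E=∅, A=[-2], R=∅>
step 3: <C=(((λw. ((λz. 1) 6)) v) * ((λy. 1) -1)), E={v↦-2}, A=∅, R=∅>
step 4: <C=((λw. ((λz. 1) 6)) v), E={v↦-2}, A=∅, R=[mulR]>
step 5: <C=v, E={v↦-2}, A=∅, R=[app :: mulR]>
step 6: <C=(λw. ((λz. 1) 6)), E={v↦-2}, A=[-2], R=[mulR]>
step 7: <C=((λz. 1) 6), E={w↦-2, v↦-2}, A=∅, R=[mulR]>
step 8: <C=6, E={w↦-2, v↦-2}, A=∅, R=[app :: mulR]>
step 9: <C=(λz. 1), E={w↦-2, v↦-2}, A=[6], R=[mulR]>
step 10: <C=1, E={z↦6, w↦-2, v↦-2}, A=∅, R=[mulR]>
step 11: <C=((λy. 1) -1), E={v↦-2}, A=∅, R=[mulL(1)]>
step 12: <C=-1, E={v↦-2}, A=∅, R=[app :: mulL(1)]>
step 13: <C=(λy. 1), E={v↦-2}, A=[-1], R=[mulL(1)]>
step 14: <C=1, E={y↦-1, v↦-2}, A=∅, R=[mulL(1)]>
→ final value 1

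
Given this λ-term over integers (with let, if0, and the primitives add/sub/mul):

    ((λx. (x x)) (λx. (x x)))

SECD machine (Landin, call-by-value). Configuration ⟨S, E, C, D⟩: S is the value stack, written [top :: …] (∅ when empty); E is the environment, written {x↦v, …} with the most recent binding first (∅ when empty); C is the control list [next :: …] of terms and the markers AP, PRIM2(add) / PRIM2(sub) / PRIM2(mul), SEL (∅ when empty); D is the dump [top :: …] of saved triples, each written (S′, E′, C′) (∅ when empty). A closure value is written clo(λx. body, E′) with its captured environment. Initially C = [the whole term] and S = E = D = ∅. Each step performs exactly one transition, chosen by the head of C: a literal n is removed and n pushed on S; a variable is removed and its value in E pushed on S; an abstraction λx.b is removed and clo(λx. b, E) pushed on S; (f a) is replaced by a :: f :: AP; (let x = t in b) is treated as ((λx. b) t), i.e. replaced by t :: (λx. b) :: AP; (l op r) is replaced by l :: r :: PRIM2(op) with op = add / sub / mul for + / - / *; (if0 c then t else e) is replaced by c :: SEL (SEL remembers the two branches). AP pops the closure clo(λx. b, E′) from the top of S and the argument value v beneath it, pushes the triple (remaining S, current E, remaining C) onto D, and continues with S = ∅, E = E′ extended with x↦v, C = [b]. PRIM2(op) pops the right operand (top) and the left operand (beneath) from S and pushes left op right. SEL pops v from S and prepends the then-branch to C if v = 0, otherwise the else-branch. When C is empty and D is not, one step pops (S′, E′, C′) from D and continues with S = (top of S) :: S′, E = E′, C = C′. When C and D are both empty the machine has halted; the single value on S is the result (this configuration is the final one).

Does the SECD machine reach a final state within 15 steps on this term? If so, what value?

Answer: DIVERGES (no final state within 15 steps)

Machine steps:
[0] ⟨S=∅; E=∅; C=[((λx. (x x)) (λx. (x x)))]; D=∅⟩
[1] ⟨S=∅; E=∅; C=[(λx. (x x)) :: (λx. (x x)) :: AP]; D=∅⟩
[2] ⟨S=[clo(λx. (x x), ∅)]; E=∅; C=[(λx. (x x)) :: AP]; D=∅⟩
[3] ⟨S=[clo(λx. (x x), ∅) :: clo(λx. (x x), ∅)]; E=∅; C=[AP]; D=∅⟩
[4] ⟨S=∅; E={x↦clo(λx. (x x), ∅)}; C=[(x x)]; D=[(∅, ∅, ∅)]⟩
[5] ⟨S=∅; E={x↦clo(λx. (x x), ∅)}; C=[x :: x :: AP]; D=[(∅, ∅, ∅)]⟩
[6] ⟨S=[clo(λx. (x x), ∅)]; E={x↦clo(λx. (x x), ∅)}; C=[x :: AP]; D=[(∅, ∅, ∅)]⟩
[7] ⟨S=[clo(λx. (x x), ∅) :: clo(λx. (x x), ∅)]; E={x↦clo(λx. (x x), ∅)}; C=[AP]; D=[(∅, ∅, ∅)]⟩
[8] ⟨S=∅; E={x↦clo(λx. (x x), ∅)}; C=[(x x)]; D=[(∅, {x↦clo(λx. (x x), ∅)}, ∅) :: (∅, ∅, ∅)]⟩
[9] ⟨S=∅; E={x↦clo(λx. (x x), ∅)}; C=[x :: x :: AP]; D=[(∅, {x↦clo(λx. (x x), ∅)}, ∅) :: (∅, ∅, ∅)]⟩
[10] ⟨S=[clo(λx. (x x), ∅)]; E={x↦clo(λx. (x x), ∅)}; C=[x :: AP]; D=[(∅, {x↦clo(λx. (x x), ∅)}, ∅) :: (∅, ∅, ∅)]⟩
[11] ⟨S=[clo(λx. (x x), ∅) :: clo(λx. (x x), ∅)]; E={x↦clo(λx. (x x), ∅)}; C=[AP]; D=[(∅, {x↦clo(λx. (x x), ∅)}, ∅) :: (∅, ∅, ∅)]⟩
[12] ⟨S=∅; E={x↦clo(λx. (x x), ∅)}; C=[(x x)]; D=[(∅, {x↦clo(λx. (x x), ∅)}, ∅) :: (∅, {x↦clo(λx. (x x), ∅)}, ∅) :: (∅, ∅, ∅)]⟩
[13] ⟨S=∅; E={x↦clo(λx. (x x), ∅)}; C=[x :: x :: AP]; D=[(∅, {x↦clo(λx. (x x), ∅)}, ∅) :: (∅, {x↦clo(λx. (x x), ∅)}, ∅) :: (∅, ∅, ∅)]⟩
[14] ⟨S=[clo(λx. (x x), ∅)]; E={x↦clo(λx. (x x), ∅)}; C=[x :: AP]; D=[(∅, {x↦clo(λx. (x x), ∅)}, ∅) :: (∅, {x↦clo(λx. (x x), ∅)}, ∅) :: (∅, ∅, ∅)]⟩
[15] ⟨S=[clo(λx. (x x), ∅) :: clo(λx. (x x), ∅)]; E={x↦clo(λx. (x x), ∅)}; C=[AP]; D=[(∅, {x↦clo(λx. (x x), ∅)}, ∅) :: (∅, {x↦clo(λx. (x x), ∅)}, ∅) :: (∅, ∅, ∅)]⟩
→ 15 transitions taken and the configuration is still not final: no result within 15 steps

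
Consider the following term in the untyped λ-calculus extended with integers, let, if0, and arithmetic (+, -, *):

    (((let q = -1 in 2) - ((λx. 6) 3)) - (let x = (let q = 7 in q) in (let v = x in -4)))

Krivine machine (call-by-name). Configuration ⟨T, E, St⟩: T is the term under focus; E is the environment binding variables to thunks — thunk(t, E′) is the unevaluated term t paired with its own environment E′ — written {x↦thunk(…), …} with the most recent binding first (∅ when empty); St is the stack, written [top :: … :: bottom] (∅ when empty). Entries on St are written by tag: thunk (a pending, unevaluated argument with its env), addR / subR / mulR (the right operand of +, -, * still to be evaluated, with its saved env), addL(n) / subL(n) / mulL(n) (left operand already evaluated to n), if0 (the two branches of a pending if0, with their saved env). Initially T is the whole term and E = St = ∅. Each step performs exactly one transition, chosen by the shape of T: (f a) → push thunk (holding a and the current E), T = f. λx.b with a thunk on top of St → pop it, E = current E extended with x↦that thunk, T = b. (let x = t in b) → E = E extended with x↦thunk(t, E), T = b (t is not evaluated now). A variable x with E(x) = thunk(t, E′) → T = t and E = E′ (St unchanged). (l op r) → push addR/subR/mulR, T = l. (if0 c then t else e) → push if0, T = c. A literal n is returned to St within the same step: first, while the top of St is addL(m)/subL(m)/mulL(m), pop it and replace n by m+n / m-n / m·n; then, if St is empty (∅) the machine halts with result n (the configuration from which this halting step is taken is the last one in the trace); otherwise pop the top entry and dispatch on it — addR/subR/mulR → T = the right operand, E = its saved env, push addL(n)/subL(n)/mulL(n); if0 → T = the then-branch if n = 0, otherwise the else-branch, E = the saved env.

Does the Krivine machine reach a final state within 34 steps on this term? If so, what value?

step 0: <T=(((let q = -1 in 2) - ((λx. 6) 3)) - (let x = (let q = 7 in q) in (let v = x in -4))), E=∅, St=∅>
step 1: <T=((let q = -1 in 2) - ((λx. 6) 3)), E=∅, St=[subR]>
step 2: <T=(let q = -1 in 2), E=∅, St=[subR :: subR]>
step 3: <T=2, E={q↦thunk(-1, ∅)}, St=[subR :: subR]>
step 4: <T=((λx. 6) 3), E=∅, St=[subL(2) :: subR]>
step 5: <T=(λx. 6), E=∅, St=[thunk :: subL(2) :: subR]>
step 6: <T=6, E={x↦thunk(3, ∅)}, St=[subL(2) :: subR]>
step 7: <T=(let x = (let q = 7 in q) in (let v = x in -4)), E=∅, St=[subL(-4)]>
step 8: <T=(let v = x in -4), E={x↦thunk((let q = 7 in q), ∅)}, St=[subL(-4)]>
step 9: <T=-4, E={v↦thunk(x, {x↦thunk((let q = 7 in q), ∅)}), x↦thunk((let q = 7 in q), ∅)}, St=[subL(-4)]>
→ final value 0

Answer: 0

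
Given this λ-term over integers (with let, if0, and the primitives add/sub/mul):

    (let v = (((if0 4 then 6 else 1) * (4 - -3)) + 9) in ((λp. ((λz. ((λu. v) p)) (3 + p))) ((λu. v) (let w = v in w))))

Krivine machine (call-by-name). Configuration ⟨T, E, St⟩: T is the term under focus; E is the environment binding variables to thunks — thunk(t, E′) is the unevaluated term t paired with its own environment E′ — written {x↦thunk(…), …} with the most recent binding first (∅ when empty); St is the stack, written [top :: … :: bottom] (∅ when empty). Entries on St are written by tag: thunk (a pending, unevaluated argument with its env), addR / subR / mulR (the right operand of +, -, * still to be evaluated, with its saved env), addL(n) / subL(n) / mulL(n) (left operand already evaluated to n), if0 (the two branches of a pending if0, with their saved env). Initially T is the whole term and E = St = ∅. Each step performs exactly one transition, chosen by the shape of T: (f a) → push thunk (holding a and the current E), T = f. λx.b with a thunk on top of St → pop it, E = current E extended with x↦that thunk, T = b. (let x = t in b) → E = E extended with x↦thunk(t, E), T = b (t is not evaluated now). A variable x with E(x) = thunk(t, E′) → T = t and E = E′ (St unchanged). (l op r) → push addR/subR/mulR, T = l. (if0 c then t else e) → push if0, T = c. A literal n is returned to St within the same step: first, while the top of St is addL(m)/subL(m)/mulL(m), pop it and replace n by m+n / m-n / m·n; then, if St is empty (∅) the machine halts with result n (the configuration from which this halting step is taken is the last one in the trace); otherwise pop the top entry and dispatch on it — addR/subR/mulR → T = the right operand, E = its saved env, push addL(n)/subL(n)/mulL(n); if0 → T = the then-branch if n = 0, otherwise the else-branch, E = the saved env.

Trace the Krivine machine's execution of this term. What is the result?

step 0: <T=(let v = (((if0 4 then 6 else 1) * (4 - -3)) + 9) in ((λp. ((λz. ((λu. v) p)) (3 + p))) ((λu. v) (let w = v in w)))), E=∅, St=∅>
step 1: <T=((λp. ((λz. ((λu. v) p)) (3 + p))) ((λu. v) (let w = v in w))), E={v↦thunk((((if0 4 then 6 else 1) * (4 - -3)) + 9), ∅)}, St=∅>
step 2: <T=(λp. ((λz. ((λu. v) p)) (3 + p))), E={v↦thunk((((if0 4 then 6 else 1) * (4 - -3)) + 9), ∅)}, St=[thunk]>
step 3: <T=((λz. ((λu. v) p)) (3 + p)), E={p↦thunk(((λu. v) (let w = v in w)), {v↦thunk((((if0 4 then 6 else 1) * (4 - -3)) + 9), ∅)}), v↦thunk((((if0 4 then 6 else 1) * (4 - -3)) + 9), ∅)}, St=∅>
step 4: <T=(λz. ((λu. v) p)), E={p↦thunk(((λu. v) (let w = v in w)), {v↦thunk((((if0 4 then 6 else 1) * (4 - -3)) + 9), ∅)}), v↦thunk((((if0 4 then 6 else 1) * (4 - -3)) + 9), ∅)}, St=[thunk]>
step 5: <T=((λu. v) p), E={z↦thunk((3 + p), {p↦thunk(((λu. v) (let w = v in w)), {v↦thunk((((if0 4 then 6 else 1) * (4 - -3)) + 9), ∅)}), v↦thunk((((if0 4 then 6 else 1) * (4 - -3)) + 9), ∅)}), p↦thunk(((λu. v) (let w = v in w)), {v↦thunk((((if0 4 then 6 else 1) * (4 - -3)) + 9), ∅)}), v↦thunk((((if0 4 then 6 else 1) * (4 - -3)) + 9), ∅)}, St=∅>
step 6: <T=(λu. v), E={z↦thunk((3 + p), {p↦thunk(((λu. v) (let w = v in w)), {v↦thunk((((if0 4 then 6 else 1) * (4 - -3)) + 9), ∅)}), v↦thunk((((if0 4 then 6 else 1) * (4 - -3)) + 9), ∅)}), p↦thunk(((λu. v) (let w = v in w)), {v↦thunk((((if0 4 then 6 else 1) * (4 - -3)) + 9), ∅)}), v↦thunk((((if0 4 then 6 else 1) * (4 - -3)) + 9), ∅)}, St=[thunk]>
step 7: <T=v, E={u↦thunk(p, {z↦thunk((3 + p), {p↦thunk(((λu. v) (let w = v in w)), {v↦thunk((((if0 4 then 6 else 1) * (4 - -3)) + 9), ∅)}), v↦thunk((((if0 4 then 6 else 1) * (4 - -3)) + 9), ∅)}), p↦thunk(((λu. v) (let w = v in w)), {v↦thunk((((if0 4 then 6 else 1) * (4 - -3)) + 9), ∅)}), v↦thunk((((if0 4 then 6 else 1) * (4 - -3)) + 9), ∅)}), z↦thunk((3 + p), {p↦thunk(((λu. v) (let w = v in w)), {v↦thunk((((if0 4 then 6 else 1) * (4 - -3)) + 9), ∅)}), v↦thunk((((if0 4 then 6 else 1) * (4 - -3)) + 9), ∅)}), p↦thunk(((λu. v) (let w = v in w)), {v↦thunk((((if0 4 then 6 else 1) * (4 - -3)) + 9), ∅)}), v↦thunk((((if0 4 then 6 else 1) * (4 - -3)) + 9), ∅)}, St=∅>
step 8: <T=(((if0 4 then 6 else 1) * (4 - -3)) + 9), E=∅, St=∅>
step 9: <T=((if0 4 then 6 else 1) * (4 - -3)), E=∅, St=[addR]>
step 10: <T=(if0 4 then 6 else 1), E=∅, St=[mulR :: addR]>
step 11: <T=4, E=∅, St=[if0 :: mulR :: addR]>
step 12: <T=1, E=∅, St=[mulR :: addR]>
step 13: <T=(4 - -3), E=∅, St=[mulL(1) :: addR]>
step 14: <T=4, E=∅, St=[subR :: mulL(1) :: addR]>
step 15: <T=-3, E=∅, St=[subL(4) :: mulL(1) :: addR]>
step 16: <T=9, E=∅, St=[addL(7)]>
→ final value 16

Answer: 16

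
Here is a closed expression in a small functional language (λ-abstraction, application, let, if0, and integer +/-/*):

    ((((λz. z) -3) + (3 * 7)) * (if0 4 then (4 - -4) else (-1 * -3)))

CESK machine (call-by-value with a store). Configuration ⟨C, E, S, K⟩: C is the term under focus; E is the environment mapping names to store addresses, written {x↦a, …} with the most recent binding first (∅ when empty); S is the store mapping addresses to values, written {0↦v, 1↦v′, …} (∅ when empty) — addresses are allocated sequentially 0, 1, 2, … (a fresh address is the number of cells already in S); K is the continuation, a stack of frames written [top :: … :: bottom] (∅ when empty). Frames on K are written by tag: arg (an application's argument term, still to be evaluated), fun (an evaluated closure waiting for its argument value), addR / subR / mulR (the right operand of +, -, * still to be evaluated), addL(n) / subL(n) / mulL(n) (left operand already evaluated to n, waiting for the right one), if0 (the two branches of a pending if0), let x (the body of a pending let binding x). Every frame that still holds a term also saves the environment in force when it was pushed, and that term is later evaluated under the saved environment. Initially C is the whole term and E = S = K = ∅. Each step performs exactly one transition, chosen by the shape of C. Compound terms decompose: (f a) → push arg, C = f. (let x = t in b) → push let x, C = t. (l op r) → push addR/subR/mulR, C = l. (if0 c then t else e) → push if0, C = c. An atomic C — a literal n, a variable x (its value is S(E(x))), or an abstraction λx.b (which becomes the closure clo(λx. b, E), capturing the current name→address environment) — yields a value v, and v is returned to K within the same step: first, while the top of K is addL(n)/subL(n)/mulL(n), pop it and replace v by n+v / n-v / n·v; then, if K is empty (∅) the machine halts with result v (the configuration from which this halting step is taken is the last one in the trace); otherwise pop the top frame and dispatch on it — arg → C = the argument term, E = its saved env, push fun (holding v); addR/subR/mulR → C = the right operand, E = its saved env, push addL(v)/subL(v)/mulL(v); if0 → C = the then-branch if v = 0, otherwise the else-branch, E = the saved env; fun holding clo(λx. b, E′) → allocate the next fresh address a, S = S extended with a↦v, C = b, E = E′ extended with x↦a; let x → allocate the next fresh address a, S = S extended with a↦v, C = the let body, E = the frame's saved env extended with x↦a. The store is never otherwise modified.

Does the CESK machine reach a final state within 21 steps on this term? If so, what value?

[0] <C=((((λz. z) -3) + (3 * 7)) * (if0 4 then (4 - -4) else (-1 * -3))), E=∅, S=∅, K=∅>
[1] <C=(((λz. z) -3) + (3 * 7)), E=∅, S=∅, K=[mulR]>
[2] <C=((λz. z) -3), E=∅, S=∅, K=[addR :: mulR]>
[3] <C=(λz. z), E=∅, S=∅, K=[arg :: addR :: mulR]>
[4] <C=-3, E=∅, S=∅, K=[fun :: addR :: mulR]>
[5] <C=z, E={z↦0}, S={0↦-3}, K=[addR :: mulR]>
[6] <C=(3 * 7), E=∅, S={0↦-3}, K=[addL(-3) :: mulR]>
[7] <C=3, E=∅, S={0↦-3}, K=[mulR :: addL(-3) :: mulR]>
[8] <C=7, E=∅, S={0↦-3}, K=[mulL(3) :: addL(-3) :: mulR]>
[9] <C=(if0 4 then (4 - -4) else (-1 * -3)), E=∅, S={0↦-3}, K=[mulL(18)]>
[10] <C=4, E=∅, S={0↦-3}, K=[if0 :: mulL(18)]>
[11] <C=(-1 * -3), E=∅, S={0↦-3}, K=[mulL(18)]>
[12] <C=-1, E=∅, S={0↦-3}, K=[mulR :: mulL(18)]>
[13] <C=-3, E=∅, S={0↦-3}, K=[mulL(-1) :: mulL(18)]>
→ final value 54

Answer: 54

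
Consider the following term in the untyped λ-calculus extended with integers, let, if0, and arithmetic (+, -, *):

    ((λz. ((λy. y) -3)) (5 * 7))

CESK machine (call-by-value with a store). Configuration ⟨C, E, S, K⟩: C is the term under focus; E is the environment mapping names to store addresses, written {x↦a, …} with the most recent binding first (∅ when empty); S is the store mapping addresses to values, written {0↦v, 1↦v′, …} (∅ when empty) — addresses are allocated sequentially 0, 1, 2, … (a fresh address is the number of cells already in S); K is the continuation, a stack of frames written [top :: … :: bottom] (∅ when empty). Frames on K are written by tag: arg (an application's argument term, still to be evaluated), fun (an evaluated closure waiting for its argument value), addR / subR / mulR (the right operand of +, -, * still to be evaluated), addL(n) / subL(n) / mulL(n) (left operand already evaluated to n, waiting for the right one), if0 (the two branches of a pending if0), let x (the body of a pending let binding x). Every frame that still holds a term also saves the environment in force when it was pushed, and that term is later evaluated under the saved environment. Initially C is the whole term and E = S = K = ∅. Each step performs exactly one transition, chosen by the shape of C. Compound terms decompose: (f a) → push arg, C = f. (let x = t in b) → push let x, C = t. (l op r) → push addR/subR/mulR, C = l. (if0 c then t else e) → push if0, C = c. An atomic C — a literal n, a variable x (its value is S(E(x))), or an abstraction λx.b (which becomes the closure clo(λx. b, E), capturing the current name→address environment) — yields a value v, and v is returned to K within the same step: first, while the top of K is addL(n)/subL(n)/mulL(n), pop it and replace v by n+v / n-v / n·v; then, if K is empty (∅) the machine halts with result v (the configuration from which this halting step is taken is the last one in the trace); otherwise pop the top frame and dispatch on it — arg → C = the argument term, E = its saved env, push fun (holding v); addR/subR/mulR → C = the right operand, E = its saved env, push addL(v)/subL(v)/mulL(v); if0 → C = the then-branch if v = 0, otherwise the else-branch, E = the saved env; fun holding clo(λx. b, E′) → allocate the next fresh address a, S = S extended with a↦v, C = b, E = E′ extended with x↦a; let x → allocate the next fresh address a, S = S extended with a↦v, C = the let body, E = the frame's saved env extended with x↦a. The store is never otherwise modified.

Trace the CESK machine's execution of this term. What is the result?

Answer: -3

Execution trace:
step 0: ⟨C=((λz. ((λy. y) -3)) (5 * 7)); E=∅; S=∅; K=∅⟩
step 1: ⟨C=(λz. ((λy. y) -3)); E=∅; S=∅; K=[arg]⟩
step 2: ⟨C=(5 * 7); E=∅; S=∅; K=[fun]⟩
step 3: ⟨C=5; E=∅; S=∅; K=[mulR :: fun]⟩
step 4: ⟨C=7; E=∅; S=∅; K=[mulL(5) :: fun]⟩
step 5: ⟨C=((λy. y) -3); E={z↦0}; S={0↦35}; K=∅⟩
step 6: ⟨C=(λy. y); E={z↦0}; S={0↦35}; K=[arg]⟩
step 7: ⟨C=-3; E={z↦0}; S={0↦35}; K=[fun]⟩
step 8: ⟨C=y; E={y↦1, z↦0}; S={0↦35, 1↦-3}; K=∅⟩
→ final value -3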